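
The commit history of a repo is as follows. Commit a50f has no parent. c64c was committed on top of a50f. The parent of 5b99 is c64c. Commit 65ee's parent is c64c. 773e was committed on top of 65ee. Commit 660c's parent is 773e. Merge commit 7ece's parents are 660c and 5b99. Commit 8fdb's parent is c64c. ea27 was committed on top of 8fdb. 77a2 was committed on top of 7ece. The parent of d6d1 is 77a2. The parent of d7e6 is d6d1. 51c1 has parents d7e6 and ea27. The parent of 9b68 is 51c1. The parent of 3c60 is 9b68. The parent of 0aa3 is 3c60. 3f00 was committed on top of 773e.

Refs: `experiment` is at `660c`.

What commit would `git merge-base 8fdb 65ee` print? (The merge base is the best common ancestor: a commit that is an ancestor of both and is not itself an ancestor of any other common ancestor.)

c64c

Ancestors of 8fdb: {8fdb, a50f, c64c}.
Ancestors of 65ee: {65ee, a50f, c64c}.
Common ancestors: {a50f, c64c}.
Among these, c64c is not an ancestor of any other common ancestor — it is the merge base.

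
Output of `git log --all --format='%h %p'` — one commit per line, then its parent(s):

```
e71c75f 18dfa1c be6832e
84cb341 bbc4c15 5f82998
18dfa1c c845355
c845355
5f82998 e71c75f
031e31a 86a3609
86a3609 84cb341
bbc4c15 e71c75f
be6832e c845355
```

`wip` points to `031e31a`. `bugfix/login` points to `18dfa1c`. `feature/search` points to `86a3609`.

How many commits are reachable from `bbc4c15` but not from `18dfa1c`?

Reachable from bbc4c15: {18dfa1c, bbc4c15, be6832e, c845355, e71c75f}.
Reachable from 18dfa1c: {18dfa1c, c845355}.
In bbc4c15's history but not 18dfa1c's: {bbc4c15, be6832e, e71c75f} — 3 commits.

3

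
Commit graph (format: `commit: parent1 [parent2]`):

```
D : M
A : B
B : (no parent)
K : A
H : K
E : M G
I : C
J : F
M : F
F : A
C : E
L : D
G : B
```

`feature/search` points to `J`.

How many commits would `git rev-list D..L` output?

Reachable from L: {A, B, D, F, L, M}.
Reachable from D: {A, B, D, F, M}.
In L's history but not D's: {L} — 1 commit.

1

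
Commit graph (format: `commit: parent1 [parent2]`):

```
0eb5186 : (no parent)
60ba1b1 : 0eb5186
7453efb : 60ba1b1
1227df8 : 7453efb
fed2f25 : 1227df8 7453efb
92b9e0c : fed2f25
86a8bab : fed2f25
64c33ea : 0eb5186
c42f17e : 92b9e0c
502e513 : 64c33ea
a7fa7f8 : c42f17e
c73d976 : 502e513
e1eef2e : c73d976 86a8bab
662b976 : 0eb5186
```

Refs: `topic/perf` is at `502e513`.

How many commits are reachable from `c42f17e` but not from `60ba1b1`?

5

Reachable from c42f17e: {0eb5186, 1227df8, 60ba1b1, 7453efb, 92b9e0c, c42f17e, fed2f25}.
Reachable from 60ba1b1: {0eb5186, 60ba1b1}.
In c42f17e's history but not 60ba1b1's: {1227df8, 7453efb, 92b9e0c, c42f17e, fed2f25} — 5 commits.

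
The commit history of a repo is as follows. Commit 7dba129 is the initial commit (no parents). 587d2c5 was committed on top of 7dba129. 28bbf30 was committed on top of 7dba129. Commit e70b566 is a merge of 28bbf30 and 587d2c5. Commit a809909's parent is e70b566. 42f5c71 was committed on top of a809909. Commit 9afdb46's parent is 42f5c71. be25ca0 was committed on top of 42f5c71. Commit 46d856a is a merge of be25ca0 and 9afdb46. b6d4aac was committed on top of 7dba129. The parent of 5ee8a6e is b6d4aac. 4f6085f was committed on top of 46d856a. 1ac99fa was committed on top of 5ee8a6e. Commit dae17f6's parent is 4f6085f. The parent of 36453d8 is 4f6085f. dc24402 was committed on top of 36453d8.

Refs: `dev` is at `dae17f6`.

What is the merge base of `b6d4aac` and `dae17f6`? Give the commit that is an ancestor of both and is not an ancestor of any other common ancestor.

Ancestors of b6d4aac: {7dba129, b6d4aac}.
Ancestors of dae17f6: {28bbf30, 42f5c71, 46d856a, 4f6085f, 587d2c5, 7dba129, 9afdb46, a809909, be25ca0, dae17f6, e70b566}.
Common ancestors: {7dba129}.
The only common ancestor is 7dba129, so it is the merge base.

7dba129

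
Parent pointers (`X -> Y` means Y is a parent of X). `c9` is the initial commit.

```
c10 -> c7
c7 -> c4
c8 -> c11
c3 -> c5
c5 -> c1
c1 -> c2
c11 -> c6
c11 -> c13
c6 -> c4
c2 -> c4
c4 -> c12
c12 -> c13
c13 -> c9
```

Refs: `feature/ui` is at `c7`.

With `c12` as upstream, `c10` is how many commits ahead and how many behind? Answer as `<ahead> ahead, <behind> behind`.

Reachable from c10: {c10, c12, c13, c4, c7, c9}.
Reachable from c12: {c12, c13, c9}.
Only in c10's history (ahead): {c10, c4, c7} — 3.
Only in c12's history (behind): {} — 0.

3 ahead, 0 behind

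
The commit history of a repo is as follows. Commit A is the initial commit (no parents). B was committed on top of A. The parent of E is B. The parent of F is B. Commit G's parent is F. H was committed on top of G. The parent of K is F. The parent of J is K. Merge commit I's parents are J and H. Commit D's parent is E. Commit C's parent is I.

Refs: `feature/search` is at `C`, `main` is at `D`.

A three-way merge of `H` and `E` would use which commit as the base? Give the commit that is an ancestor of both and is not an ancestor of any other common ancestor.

B

Ancestors of H: {A, B, F, G, H}.
Ancestors of E: {A, B, E}.
Common ancestors: {A, B}.
Among these, B is not an ancestor of any other common ancestor — it is the merge base.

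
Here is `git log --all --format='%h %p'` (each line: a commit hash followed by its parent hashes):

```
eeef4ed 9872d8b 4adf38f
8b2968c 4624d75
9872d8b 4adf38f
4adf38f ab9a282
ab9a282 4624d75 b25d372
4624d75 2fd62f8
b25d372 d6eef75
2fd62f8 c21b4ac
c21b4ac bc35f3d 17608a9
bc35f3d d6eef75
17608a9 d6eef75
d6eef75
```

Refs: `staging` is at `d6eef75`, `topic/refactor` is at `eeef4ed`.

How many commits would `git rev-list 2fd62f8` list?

Walking parent pointers from 2fd62f8: reachable set = {17608a9, 2fd62f8, bc35f3d, c21b4ac, d6eef75}.
That is 5 commits.

5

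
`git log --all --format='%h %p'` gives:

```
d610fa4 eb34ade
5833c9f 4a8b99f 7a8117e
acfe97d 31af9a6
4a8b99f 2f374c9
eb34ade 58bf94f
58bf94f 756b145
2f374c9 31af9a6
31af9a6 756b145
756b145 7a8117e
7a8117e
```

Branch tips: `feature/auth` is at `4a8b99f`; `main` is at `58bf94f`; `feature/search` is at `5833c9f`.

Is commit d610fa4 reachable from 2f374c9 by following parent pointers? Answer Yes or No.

Ancestors of 2f374c9: {2f374c9, 31af9a6, 756b145, 7a8117e}.
d610fa4 is not in that set, so it is not an ancestor of 2f374c9.

No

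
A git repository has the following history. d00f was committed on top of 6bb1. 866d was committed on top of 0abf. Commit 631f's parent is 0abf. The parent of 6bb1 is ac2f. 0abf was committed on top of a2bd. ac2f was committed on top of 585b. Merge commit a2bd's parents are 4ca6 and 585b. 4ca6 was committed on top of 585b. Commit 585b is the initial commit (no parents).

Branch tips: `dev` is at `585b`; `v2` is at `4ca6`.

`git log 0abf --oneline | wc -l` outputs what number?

Walking parent pointers from 0abf: reachable set = {0abf, 4ca6, 585b, a2bd}.
That is 4 commits.

4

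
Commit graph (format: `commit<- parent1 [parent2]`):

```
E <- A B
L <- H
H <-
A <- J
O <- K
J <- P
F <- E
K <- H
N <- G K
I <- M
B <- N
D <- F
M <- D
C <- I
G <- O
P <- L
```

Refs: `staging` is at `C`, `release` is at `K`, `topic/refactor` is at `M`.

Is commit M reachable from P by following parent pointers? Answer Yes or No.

Ancestors of P: {H, L, P}.
M is not in that set, so it is not an ancestor of P.

No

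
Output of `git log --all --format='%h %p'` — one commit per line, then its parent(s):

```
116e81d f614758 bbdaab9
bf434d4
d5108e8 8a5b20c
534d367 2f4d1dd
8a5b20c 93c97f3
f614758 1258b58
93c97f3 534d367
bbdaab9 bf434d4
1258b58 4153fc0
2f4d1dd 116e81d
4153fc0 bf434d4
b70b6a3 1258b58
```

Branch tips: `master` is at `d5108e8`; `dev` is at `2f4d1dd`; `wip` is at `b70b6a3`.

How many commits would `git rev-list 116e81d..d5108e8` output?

Reachable from d5108e8: {116e81d, 1258b58, 2f4d1dd, 4153fc0, 534d367, 8a5b20c, 93c97f3, bbdaab9, bf434d4, d5108e8, f614758}.
Reachable from 116e81d: {116e81d, 1258b58, 4153fc0, bbdaab9, bf434d4, f614758}.
In d5108e8's history but not 116e81d's: {2f4d1dd, 534d367, 8a5b20c, 93c97f3, d5108e8} — 5 commits.

5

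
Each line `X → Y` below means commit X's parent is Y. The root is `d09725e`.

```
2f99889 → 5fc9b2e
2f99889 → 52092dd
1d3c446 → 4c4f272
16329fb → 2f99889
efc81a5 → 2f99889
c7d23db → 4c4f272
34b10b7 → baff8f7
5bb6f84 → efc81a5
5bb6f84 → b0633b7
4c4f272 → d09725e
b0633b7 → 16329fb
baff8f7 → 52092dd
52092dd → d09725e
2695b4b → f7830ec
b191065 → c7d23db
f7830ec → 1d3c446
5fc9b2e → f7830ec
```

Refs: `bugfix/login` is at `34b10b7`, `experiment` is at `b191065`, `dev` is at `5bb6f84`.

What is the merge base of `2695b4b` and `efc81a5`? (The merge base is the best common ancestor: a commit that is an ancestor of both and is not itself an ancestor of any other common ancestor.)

f7830ec

Ancestors of 2695b4b: {1d3c446, 2695b4b, 4c4f272, d09725e, f7830ec}.
Ancestors of efc81a5: {1d3c446, 2f99889, 4c4f272, 52092dd, 5fc9b2e, d09725e, efc81a5, f7830ec}.
Common ancestors: {1d3c446, 4c4f272, d09725e, f7830ec}.
Among these, f7830ec is not an ancestor of any other common ancestor — it is the merge base.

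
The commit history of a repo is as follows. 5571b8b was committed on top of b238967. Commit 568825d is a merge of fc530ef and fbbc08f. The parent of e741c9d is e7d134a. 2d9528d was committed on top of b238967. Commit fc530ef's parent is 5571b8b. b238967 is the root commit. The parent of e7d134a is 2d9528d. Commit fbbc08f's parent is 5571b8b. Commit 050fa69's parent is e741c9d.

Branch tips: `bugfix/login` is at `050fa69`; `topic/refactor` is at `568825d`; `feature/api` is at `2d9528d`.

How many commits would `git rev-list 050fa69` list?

Walking parent pointers from 050fa69: reachable set = {050fa69, 2d9528d, b238967, e741c9d, e7d134a}.
That is 5 commits.

5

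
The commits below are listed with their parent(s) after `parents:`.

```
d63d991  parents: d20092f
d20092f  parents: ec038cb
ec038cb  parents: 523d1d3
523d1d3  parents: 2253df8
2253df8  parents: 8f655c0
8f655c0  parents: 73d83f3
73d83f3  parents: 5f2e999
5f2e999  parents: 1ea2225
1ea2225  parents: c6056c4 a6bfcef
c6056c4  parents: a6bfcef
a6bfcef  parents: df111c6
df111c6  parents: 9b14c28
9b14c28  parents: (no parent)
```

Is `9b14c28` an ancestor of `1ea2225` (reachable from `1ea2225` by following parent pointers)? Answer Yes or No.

Yes

Ancestors of 1ea2225 (commits reachable by following parents): {1ea2225, 9b14c28, a6bfcef, c6056c4, df111c6}.
9b14c28 is in that set, so it is an ancestor of 1ea2225.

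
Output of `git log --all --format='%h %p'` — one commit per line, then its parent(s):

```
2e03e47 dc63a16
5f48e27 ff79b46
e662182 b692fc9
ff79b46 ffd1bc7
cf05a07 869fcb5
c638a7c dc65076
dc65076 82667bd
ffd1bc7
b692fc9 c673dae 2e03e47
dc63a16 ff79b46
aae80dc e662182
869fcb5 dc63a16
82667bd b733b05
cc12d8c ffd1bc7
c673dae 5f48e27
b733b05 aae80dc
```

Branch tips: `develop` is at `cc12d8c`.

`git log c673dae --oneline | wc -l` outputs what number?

Walking parent pointers from c673dae: reachable set = {5f48e27, c673dae, ff79b46, ffd1bc7}.
That is 4 commits.

4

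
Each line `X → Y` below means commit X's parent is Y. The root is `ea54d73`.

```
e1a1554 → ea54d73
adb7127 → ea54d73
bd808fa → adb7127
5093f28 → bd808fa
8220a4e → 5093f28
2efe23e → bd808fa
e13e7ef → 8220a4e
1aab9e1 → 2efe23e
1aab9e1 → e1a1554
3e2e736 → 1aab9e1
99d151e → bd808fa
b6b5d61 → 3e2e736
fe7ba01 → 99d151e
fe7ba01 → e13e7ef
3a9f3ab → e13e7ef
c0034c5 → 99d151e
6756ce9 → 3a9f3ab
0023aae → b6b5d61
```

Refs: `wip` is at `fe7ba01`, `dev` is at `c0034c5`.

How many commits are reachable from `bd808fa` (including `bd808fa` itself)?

Walking parent pointers from bd808fa: reachable set = {adb7127, bd808fa, ea54d73}.
That is 3 commits.

3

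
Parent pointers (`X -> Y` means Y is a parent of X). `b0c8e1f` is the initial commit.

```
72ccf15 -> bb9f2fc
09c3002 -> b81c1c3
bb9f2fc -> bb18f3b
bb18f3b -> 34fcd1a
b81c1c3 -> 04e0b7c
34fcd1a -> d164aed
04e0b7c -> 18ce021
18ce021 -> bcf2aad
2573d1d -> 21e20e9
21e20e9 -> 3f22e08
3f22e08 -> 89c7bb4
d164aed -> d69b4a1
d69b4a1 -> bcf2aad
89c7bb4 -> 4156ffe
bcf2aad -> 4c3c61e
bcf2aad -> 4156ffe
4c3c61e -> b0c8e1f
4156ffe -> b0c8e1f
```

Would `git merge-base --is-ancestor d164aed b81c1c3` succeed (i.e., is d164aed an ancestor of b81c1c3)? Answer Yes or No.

No

Ancestors of b81c1c3: {04e0b7c, 18ce021, 4156ffe, 4c3c61e, b0c8e1f, b81c1c3, bcf2aad}.
d164aed is not in that set, so it is not an ancestor of b81c1c3.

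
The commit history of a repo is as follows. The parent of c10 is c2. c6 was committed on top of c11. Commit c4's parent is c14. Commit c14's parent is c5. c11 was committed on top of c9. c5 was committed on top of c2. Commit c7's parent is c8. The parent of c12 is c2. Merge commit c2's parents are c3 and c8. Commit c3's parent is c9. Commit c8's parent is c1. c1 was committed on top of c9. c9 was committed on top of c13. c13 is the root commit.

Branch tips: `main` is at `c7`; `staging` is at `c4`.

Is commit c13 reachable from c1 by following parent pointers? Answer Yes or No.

Ancestors of c1 (commits reachable by following parents): {c1, c13, c9}.
c13 is in that set, so it is an ancestor of c1.

Yes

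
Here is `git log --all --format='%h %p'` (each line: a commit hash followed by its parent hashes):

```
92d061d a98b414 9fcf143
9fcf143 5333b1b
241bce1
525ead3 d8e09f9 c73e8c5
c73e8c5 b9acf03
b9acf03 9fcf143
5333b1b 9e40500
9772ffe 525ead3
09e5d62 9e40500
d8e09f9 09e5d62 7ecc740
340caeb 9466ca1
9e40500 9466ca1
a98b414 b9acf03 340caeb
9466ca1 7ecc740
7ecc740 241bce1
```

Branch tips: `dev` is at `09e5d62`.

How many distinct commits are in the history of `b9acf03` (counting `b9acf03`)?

7

Walking parent pointers from b9acf03: reachable set = {241bce1, 5333b1b, 7ecc740, 9466ca1, 9e40500, 9fcf143, b9acf03}.
That is 7 commits.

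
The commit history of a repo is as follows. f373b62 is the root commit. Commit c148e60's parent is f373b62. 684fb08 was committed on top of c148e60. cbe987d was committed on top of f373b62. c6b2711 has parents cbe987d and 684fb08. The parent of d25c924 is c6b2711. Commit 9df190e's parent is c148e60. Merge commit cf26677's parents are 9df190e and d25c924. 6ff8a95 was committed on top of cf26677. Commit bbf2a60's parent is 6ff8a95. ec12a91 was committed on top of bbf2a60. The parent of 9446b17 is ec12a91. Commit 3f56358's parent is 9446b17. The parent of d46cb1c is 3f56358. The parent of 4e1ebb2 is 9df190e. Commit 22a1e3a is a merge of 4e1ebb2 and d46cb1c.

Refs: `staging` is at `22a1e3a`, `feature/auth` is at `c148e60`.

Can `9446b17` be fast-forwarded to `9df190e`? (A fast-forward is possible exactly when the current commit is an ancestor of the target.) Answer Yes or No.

A fast-forward from 9446b17 to 9df190e is possible iff 9446b17 is an ancestor of 9df190e.
Ancestors of 9df190e: {9df190e, c148e60, f373b62}.
9446b17 is not among them, so fast-forward is not possible.

No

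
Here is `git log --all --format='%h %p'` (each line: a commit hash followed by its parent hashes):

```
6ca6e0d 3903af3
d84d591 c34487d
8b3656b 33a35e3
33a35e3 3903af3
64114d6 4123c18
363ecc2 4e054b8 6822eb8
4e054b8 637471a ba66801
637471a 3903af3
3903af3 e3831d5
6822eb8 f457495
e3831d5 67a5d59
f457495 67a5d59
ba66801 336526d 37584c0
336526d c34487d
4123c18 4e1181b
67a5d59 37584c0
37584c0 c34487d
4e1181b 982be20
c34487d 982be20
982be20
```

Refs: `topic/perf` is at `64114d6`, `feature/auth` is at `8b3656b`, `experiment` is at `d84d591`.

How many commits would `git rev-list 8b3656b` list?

Walking parent pointers from 8b3656b: reachable set = {33a35e3, 37584c0, 3903af3, 67a5d59, 8b3656b, 982be20, c34487d, e3831d5}.
That is 8 commits.

8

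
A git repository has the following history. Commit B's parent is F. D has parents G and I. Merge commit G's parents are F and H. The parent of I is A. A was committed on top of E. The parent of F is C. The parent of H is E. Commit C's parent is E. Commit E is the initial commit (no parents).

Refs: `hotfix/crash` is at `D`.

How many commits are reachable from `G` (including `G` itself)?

5

Walking parent pointers from G: reachable set = {C, E, F, G, H}.
That is 5 commits.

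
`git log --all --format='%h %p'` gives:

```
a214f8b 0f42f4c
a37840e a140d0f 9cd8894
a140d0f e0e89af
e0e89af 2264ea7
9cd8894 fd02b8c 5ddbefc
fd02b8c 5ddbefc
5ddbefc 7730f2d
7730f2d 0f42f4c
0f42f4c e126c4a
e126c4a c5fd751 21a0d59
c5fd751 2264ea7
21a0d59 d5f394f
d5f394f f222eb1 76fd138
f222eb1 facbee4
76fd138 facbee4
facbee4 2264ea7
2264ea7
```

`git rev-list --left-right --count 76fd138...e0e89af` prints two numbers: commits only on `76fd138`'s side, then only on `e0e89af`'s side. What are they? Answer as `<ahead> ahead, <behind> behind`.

Reachable from 76fd138: {2264ea7, 76fd138, facbee4}.
Reachable from e0e89af: {2264ea7, e0e89af}.
Only in 76fd138's history (ahead): {76fd138, facbee4} — 2.
Only in e0e89af's history (behind): {e0e89af} — 1.

2 ahead, 1 behind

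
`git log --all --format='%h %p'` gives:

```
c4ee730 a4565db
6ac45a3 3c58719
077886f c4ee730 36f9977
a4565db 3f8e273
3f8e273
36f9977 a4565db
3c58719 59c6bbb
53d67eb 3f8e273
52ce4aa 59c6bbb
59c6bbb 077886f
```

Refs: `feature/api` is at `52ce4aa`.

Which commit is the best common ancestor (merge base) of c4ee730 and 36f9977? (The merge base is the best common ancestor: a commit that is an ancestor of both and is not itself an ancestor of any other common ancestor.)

Ancestors of c4ee730: {3f8e273, a4565db, c4ee730}.
Ancestors of 36f9977: {36f9977, 3f8e273, a4565db}.
Common ancestors: {3f8e273, a4565db}.
Among these, a4565db is not an ancestor of any other common ancestor — it is the merge base.

a4565db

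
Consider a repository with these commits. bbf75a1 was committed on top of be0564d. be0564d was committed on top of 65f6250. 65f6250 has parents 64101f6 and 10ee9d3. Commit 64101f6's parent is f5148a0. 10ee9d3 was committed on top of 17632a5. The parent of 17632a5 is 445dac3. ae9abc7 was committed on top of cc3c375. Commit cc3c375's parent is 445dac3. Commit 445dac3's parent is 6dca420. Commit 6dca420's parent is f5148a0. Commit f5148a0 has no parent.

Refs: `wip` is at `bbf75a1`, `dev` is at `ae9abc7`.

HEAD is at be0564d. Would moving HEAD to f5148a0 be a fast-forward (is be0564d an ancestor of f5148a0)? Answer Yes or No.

No

A fast-forward from be0564d to f5148a0 is possible iff be0564d is an ancestor of f5148a0.
Ancestors of f5148a0: {f5148a0}.
be0564d is not among them, so fast-forward is not possible.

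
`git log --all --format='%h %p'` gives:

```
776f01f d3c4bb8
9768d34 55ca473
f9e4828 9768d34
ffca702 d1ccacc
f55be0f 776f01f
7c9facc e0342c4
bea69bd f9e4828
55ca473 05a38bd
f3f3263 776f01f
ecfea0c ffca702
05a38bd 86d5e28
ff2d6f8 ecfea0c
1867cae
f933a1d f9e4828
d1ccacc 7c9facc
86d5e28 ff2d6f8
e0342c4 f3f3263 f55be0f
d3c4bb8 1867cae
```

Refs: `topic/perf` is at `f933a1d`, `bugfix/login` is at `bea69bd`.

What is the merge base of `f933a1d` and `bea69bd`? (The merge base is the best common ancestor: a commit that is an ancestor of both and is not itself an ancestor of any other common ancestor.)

Ancestors of f933a1d: {05a38bd, 1867cae, 55ca473, 776f01f, 7c9facc, 86d5e28, 9768d34, d1ccacc, d3c4bb8, e0342c4, ecfea0c, f3f3263, f55be0f, f933a1d, f9e4828, ff2d6f8, ffca702}.
Ancestors of bea69bd: {05a38bd, 1867cae, 55ca473, 776f01f, 7c9facc, 86d5e28, 9768d34, bea69bd, d1ccacc, d3c4bb8, e0342c4, ecfea0c, f3f3263, f55be0f, f9e4828, ff2d6f8, ffca702}.
Common ancestors: {05a38bd, 1867cae, 55ca473, 776f01f, 7c9facc, 86d5e28, 9768d34, d1ccacc, d3c4bb8, e0342c4, ecfea0c, f3f3263, f55be0f, f9e4828, ff2d6f8, ffca702}.
Among these, f9e4828 is not an ancestor of any other common ancestor — it is the merge base.

f9e4828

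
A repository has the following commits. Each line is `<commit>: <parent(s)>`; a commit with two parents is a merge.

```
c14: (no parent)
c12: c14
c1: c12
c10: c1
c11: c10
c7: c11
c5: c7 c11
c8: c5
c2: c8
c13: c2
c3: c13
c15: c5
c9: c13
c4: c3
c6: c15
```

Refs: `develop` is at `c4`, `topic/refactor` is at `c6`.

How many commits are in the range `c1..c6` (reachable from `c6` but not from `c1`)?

6

Reachable from c6: {c1, c10, c11, c12, c14, c15, c5, c6, c7}.
Reachable from c1: {c1, c12, c14}.
In c6's history but not c1's: {c10, c11, c15, c5, c6, c7} — 6 commits.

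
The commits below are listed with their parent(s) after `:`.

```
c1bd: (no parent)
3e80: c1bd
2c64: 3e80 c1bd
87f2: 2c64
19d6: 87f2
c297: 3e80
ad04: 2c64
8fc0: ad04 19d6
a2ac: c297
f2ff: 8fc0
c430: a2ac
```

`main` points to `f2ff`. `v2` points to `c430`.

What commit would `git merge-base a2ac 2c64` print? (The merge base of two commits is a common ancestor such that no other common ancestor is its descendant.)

3e80

Ancestors of a2ac: {3e80, a2ac, c1bd, c297}.
Ancestors of 2c64: {2c64, 3e80, c1bd}.
Common ancestors: {3e80, c1bd}.
Among these, 3e80 is not an ancestor of any other common ancestor — it is the merge base.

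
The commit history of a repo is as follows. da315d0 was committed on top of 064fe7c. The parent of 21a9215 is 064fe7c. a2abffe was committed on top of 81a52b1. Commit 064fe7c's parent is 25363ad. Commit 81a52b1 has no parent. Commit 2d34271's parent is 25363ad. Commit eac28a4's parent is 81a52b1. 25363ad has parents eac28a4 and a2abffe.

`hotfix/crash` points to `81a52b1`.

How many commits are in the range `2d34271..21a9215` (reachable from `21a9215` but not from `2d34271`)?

2

Reachable from 21a9215: {064fe7c, 21a9215, 25363ad, 81a52b1, a2abffe, eac28a4}.
Reachable from 2d34271: {25363ad, 2d34271, 81a52b1, a2abffe, eac28a4}.
In 21a9215's history but not 2d34271's: {064fe7c, 21a9215} — 2 commits.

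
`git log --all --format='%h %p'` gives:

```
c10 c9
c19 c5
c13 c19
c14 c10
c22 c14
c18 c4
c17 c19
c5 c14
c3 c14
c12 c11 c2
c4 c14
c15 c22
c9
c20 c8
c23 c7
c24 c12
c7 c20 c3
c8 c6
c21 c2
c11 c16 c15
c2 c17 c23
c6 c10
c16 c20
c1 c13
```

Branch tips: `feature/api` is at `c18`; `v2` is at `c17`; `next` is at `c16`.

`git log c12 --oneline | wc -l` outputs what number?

Walking parent pointers from c12: reachable set = {c10, c11, c12, c14, c15, c16, c17, c19, c2, c20, c22, c23, c3, c5, c6, c7, c8, c9}.
That is 18 commits.

18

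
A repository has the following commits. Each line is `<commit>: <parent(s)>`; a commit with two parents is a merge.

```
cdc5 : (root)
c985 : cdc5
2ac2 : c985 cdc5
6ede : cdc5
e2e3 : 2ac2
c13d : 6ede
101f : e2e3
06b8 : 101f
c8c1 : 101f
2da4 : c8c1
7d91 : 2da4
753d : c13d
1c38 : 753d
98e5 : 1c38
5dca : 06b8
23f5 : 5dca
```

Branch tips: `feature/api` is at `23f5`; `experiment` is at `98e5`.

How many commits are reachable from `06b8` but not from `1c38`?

5

Reachable from 06b8: {06b8, 101f, 2ac2, c985, cdc5, e2e3}.
Reachable from 1c38: {1c38, 6ede, 753d, c13d, cdc5}.
In 06b8's history but not 1c38's: {06b8, 101f, 2ac2, c985, e2e3} — 5 commits.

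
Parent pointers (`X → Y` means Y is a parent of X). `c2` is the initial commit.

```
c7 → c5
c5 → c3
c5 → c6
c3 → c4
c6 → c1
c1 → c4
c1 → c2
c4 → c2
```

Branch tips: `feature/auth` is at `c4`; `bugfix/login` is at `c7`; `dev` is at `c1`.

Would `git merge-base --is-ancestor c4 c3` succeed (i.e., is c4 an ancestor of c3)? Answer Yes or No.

Ancestors of c3 (commits reachable by following parents): {c2, c3, c4}.
c4 is in that set, so it is an ancestor of c3.

Yes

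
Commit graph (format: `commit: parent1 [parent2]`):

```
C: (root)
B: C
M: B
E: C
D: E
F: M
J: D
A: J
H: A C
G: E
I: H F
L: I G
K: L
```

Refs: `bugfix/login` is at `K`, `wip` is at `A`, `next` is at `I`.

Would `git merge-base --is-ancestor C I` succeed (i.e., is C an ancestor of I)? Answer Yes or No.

Yes

Ancestors of I (commits reachable by following parents): {A, B, C, D, E, F, H, I, J, M}.
C is in that set, so it is an ancestor of I.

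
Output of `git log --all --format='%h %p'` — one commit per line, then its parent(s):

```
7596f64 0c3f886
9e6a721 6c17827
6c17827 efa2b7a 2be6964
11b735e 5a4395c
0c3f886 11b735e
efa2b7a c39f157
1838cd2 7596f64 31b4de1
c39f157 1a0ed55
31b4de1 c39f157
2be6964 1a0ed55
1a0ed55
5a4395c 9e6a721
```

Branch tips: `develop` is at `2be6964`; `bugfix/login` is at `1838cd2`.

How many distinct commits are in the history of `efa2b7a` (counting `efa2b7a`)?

Walking parent pointers from efa2b7a: reachable set = {1a0ed55, c39f157, efa2b7a}.
That is 3 commits.

3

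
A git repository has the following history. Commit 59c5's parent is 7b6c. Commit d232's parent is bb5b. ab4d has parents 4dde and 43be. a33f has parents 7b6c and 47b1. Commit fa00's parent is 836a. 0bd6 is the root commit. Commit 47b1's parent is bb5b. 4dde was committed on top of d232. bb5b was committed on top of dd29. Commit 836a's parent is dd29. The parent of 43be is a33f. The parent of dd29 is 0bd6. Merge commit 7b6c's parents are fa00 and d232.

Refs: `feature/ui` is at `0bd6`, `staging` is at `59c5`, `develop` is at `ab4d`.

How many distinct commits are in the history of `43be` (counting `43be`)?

10

Walking parent pointers from 43be: reachable set = {0bd6, 43be, 47b1, 7b6c, 836a, a33f, bb5b, d232, dd29, fa00}.
That is 10 commits.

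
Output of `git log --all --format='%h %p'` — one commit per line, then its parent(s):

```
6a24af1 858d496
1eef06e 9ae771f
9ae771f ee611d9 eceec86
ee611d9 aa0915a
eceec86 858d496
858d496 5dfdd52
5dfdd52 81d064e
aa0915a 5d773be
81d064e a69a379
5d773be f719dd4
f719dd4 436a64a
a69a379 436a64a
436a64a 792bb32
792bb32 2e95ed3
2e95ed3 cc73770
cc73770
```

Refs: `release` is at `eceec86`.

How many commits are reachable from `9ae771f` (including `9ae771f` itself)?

Walking parent pointers from 9ae771f: reachable set = {2e95ed3, 436a64a, 5d773be, 5dfdd52, 792bb32, 81d064e, 858d496, 9ae771f, a69a379, aa0915a, cc73770, eceec86, ee611d9, f719dd4}.
That is 14 commits.

14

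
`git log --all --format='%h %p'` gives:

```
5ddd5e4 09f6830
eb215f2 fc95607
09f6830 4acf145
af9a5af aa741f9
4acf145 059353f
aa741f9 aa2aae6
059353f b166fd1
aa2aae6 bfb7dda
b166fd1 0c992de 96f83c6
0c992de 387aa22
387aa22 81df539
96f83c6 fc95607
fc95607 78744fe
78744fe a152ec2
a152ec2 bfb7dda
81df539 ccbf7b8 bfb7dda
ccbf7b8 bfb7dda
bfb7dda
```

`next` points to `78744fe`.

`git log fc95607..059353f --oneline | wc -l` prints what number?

7

Reachable from 059353f: {059353f, 0c992de, 387aa22, 78744fe, 81df539, 96f83c6, a152ec2, b166fd1, bfb7dda, ccbf7b8, fc95607}.
Reachable from fc95607: {78744fe, a152ec2, bfb7dda, fc95607}.
In 059353f's history but not fc95607's: {059353f, 0c992de, 387aa22, 81df539, 96f83c6, b166fd1, ccbf7b8} — 7 commits.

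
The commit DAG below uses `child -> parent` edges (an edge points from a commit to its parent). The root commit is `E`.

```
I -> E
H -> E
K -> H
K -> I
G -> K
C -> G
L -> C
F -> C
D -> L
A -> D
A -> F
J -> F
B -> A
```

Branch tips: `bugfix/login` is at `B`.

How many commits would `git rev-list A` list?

Walking parent pointers from A: reachable set = {A, C, D, E, F, G, H, I, K, L}.
That is 10 commits.

10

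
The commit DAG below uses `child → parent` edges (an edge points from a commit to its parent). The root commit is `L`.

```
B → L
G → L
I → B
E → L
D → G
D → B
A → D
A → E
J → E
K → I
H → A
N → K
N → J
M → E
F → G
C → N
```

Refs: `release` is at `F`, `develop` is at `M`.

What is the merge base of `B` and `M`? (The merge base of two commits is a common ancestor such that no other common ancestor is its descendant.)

L

Ancestors of B: {B, L}.
Ancestors of M: {E, L, M}.
Common ancestors: {L}.
The only common ancestor is L, so it is the merge base.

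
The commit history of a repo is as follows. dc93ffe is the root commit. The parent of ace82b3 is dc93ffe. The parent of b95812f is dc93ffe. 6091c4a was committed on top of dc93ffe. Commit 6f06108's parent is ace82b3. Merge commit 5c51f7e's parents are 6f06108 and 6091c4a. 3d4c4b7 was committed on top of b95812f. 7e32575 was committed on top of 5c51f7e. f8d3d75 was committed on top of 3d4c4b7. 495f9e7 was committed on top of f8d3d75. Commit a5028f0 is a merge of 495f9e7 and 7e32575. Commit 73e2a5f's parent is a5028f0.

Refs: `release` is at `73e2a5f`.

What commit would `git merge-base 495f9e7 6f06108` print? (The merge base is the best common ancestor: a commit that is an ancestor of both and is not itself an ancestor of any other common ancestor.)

dc93ffe

Ancestors of 495f9e7: {3d4c4b7, 495f9e7, b95812f, dc93ffe, f8d3d75}.
Ancestors of 6f06108: {6f06108, ace82b3, dc93ffe}.
Common ancestors: {dc93ffe}.
The only common ancestor is dc93ffe, so it is the merge base.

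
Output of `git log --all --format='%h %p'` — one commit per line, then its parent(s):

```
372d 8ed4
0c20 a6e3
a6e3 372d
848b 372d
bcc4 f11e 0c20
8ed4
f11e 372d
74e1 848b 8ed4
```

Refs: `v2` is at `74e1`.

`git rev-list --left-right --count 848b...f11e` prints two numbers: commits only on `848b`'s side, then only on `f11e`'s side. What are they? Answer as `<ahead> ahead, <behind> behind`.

1 ahead, 1 behind

Reachable from 848b: {372d, 848b, 8ed4}.
Reachable from f11e: {372d, 8ed4, f11e}.
Only in 848b's history (ahead): {848b} — 1.
Only in f11e's history (behind): {f11e} — 1.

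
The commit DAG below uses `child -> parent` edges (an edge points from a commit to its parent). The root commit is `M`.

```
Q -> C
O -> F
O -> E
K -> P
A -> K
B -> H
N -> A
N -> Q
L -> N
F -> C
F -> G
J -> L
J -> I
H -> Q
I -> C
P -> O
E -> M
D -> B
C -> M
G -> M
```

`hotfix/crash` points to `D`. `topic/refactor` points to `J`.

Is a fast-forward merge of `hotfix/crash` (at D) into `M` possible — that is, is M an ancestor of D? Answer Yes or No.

Yes

A fast-forward from M to D is possible iff M is an ancestor of D.
Ancestors of D: {B, C, D, H, M, Q}.
M is among them, so fast-forward is possible.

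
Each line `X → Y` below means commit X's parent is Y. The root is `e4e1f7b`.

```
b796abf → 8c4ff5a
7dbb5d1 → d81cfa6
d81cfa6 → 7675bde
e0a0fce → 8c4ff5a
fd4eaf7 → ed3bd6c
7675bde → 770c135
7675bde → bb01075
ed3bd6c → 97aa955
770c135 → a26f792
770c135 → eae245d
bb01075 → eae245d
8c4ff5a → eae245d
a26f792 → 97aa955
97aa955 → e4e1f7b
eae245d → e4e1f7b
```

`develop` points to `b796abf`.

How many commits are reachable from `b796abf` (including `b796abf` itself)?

Walking parent pointers from b796abf: reachable set = {8c4ff5a, b796abf, e4e1f7b, eae245d}.
That is 4 commits.

4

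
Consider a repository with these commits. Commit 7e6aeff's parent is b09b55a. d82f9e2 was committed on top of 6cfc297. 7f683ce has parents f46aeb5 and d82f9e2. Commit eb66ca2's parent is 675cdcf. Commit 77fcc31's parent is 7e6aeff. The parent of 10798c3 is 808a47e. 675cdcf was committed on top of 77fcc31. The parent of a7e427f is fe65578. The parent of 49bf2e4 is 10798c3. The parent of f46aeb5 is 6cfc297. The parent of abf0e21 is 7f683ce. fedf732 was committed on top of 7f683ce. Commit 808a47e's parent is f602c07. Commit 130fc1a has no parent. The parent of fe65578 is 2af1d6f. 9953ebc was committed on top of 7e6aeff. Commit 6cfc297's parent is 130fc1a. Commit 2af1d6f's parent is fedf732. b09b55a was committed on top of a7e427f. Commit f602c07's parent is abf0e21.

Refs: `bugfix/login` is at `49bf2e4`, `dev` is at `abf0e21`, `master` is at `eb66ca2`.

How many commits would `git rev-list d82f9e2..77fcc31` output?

Reachable from 77fcc31: {130fc1a, 2af1d6f, 6cfc297, 77fcc31, 7e6aeff, 7f683ce, a7e427f, b09b55a, d82f9e2, f46aeb5, fe65578, fedf732}.
Reachable from d82f9e2: {130fc1a, 6cfc297, d82f9e2}.
In 77fcc31's history but not d82f9e2's: {2af1d6f, 77fcc31, 7e6aeff, 7f683ce, a7e427f, b09b55a, f46aeb5, fe65578, fedf732} — 9 commits.

9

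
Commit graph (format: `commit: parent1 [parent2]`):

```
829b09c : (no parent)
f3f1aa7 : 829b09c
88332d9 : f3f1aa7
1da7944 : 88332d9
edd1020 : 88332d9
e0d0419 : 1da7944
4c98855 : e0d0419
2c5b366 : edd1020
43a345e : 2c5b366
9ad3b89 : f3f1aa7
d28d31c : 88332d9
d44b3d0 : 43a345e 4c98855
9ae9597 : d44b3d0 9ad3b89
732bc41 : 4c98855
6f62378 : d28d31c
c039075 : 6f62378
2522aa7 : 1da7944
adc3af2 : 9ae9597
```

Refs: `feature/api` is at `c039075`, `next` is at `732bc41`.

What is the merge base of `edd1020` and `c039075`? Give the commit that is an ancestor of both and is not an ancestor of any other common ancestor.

Ancestors of edd1020: {829b09c, 88332d9, edd1020, f3f1aa7}.
Ancestors of c039075: {6f62378, 829b09c, 88332d9, c039075, d28d31c, f3f1aa7}.
Common ancestors: {829b09c, 88332d9, f3f1aa7}.
Among these, 88332d9 is not an ancestor of any other common ancestor — it is the merge base.

88332d9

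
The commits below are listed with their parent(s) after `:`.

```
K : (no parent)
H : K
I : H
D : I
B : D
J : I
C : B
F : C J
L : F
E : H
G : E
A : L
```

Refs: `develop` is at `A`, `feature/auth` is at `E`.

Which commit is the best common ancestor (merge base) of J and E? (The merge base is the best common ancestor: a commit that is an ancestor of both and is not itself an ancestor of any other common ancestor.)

H

Ancestors of J: {H, I, J, K}.
Ancestors of E: {E, H, K}.
Common ancestors: {H, K}.
Among these, H is not an ancestor of any other common ancestor — it is the merge base.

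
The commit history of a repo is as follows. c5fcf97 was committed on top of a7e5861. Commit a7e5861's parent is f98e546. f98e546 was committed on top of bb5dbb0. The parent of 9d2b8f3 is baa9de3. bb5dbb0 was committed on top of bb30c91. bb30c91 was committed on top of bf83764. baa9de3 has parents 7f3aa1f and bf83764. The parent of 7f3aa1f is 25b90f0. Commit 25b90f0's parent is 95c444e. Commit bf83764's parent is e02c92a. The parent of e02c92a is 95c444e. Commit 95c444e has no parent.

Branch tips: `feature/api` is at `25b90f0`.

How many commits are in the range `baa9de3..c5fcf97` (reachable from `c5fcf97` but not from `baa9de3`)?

5

Reachable from c5fcf97: {95c444e, a7e5861, bb30c91, bb5dbb0, bf83764, c5fcf97, e02c92a, f98e546}.
Reachable from baa9de3: {25b90f0, 7f3aa1f, 95c444e, baa9de3, bf83764, e02c92a}.
In c5fcf97's history but not baa9de3's: {a7e5861, bb30c91, bb5dbb0, c5fcf97, f98e546} — 5 commits.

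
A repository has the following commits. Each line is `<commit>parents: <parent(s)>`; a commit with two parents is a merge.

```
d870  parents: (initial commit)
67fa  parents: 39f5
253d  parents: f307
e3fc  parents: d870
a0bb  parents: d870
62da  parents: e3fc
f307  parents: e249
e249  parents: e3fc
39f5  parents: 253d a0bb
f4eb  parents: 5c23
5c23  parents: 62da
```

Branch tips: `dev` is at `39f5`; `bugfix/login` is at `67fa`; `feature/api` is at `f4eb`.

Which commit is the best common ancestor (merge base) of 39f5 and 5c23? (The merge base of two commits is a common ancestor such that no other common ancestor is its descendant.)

Ancestors of 39f5: {253d, 39f5, a0bb, d870, e249, e3fc, f307}.
Ancestors of 5c23: {5c23, 62da, d870, e3fc}.
Common ancestors: {d870, e3fc}.
Among these, e3fc is not an ancestor of any other common ancestor — it is the merge base.

e3fc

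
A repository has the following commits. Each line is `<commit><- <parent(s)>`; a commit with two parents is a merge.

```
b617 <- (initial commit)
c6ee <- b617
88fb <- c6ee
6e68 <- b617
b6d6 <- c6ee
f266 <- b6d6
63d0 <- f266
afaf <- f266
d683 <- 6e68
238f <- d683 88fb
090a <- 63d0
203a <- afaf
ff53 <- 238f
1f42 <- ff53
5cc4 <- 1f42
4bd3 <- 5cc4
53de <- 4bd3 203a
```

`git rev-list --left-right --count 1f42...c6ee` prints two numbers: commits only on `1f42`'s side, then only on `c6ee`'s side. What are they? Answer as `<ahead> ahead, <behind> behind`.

6 ahead, 0 behind

Reachable from 1f42: {1f42, 238f, 6e68, 88fb, b617, c6ee, d683, ff53}.
Reachable from c6ee: {b617, c6ee}.
Only in 1f42's history (ahead): {1f42, 238f, 6e68, 88fb, d683, ff53} — 6.
Only in c6ee's history (behind): {} — 0.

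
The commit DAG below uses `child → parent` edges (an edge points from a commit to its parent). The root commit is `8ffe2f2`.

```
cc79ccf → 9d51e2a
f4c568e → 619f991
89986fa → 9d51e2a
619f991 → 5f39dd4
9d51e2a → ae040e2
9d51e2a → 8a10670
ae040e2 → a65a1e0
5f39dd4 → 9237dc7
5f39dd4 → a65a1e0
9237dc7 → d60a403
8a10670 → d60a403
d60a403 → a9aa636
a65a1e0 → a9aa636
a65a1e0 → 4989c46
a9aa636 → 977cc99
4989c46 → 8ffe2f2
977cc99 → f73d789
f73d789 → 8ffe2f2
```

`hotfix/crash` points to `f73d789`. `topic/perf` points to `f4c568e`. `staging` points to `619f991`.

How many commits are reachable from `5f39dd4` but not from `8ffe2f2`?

Reachable from 5f39dd4: {4989c46, 5f39dd4, 8ffe2f2, 9237dc7, 977cc99, a65a1e0, a9aa636, d60a403, f73d789}.
Reachable from 8ffe2f2: {8ffe2f2}.
In 5f39dd4's history but not 8ffe2f2's: {4989c46, 5f39dd4, 9237dc7, 977cc99, a65a1e0, a9aa636, d60a403, f73d789} — 8 commits.

8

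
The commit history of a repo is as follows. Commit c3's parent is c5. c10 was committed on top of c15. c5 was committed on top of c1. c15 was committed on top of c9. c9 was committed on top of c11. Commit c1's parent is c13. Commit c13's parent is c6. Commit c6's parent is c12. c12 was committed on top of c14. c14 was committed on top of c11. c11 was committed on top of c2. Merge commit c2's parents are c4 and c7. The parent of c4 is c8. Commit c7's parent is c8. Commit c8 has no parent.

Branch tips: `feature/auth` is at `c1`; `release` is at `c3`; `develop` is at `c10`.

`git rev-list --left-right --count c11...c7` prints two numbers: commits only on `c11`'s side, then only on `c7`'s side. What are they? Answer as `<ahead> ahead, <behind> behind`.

Reachable from c11: {c11, c2, c4, c7, c8}.
Reachable from c7: {c7, c8}.
Only in c11's history (ahead): {c11, c2, c4} — 3.
Only in c7's history (behind): {} — 0.

3 ahead, 0 behind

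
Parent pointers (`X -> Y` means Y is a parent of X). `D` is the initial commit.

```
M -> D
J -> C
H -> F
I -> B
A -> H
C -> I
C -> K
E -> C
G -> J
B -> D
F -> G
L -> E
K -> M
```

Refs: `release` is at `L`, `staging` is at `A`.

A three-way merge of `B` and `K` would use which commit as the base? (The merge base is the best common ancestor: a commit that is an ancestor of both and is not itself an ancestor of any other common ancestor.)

D

Ancestors of B: {B, D}.
Ancestors of K: {D, K, M}.
Common ancestors: {D}.
The only common ancestor is D, so it is the merge base.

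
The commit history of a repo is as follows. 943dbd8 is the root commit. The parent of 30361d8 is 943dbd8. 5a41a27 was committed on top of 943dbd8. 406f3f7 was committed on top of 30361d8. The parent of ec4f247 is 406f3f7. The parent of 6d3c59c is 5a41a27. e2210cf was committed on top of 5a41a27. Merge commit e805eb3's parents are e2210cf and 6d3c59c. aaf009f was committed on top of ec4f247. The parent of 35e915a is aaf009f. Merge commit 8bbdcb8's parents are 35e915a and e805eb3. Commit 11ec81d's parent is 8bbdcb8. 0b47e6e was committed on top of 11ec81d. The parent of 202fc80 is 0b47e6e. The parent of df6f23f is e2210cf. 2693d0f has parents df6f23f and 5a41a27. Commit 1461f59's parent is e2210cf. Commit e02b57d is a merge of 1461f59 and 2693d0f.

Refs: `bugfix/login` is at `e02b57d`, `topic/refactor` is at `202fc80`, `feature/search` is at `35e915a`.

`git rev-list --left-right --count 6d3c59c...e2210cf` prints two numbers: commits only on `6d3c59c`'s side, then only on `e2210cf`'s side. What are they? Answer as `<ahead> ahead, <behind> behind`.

Reachable from 6d3c59c: {5a41a27, 6d3c59c, 943dbd8}.
Reachable from e2210cf: {5a41a27, 943dbd8, e2210cf}.
Only in 6d3c59c's history (ahead): {6d3c59c} — 1.
Only in e2210cf's history (behind): {e2210cf} — 1.

1 ahead, 1 behind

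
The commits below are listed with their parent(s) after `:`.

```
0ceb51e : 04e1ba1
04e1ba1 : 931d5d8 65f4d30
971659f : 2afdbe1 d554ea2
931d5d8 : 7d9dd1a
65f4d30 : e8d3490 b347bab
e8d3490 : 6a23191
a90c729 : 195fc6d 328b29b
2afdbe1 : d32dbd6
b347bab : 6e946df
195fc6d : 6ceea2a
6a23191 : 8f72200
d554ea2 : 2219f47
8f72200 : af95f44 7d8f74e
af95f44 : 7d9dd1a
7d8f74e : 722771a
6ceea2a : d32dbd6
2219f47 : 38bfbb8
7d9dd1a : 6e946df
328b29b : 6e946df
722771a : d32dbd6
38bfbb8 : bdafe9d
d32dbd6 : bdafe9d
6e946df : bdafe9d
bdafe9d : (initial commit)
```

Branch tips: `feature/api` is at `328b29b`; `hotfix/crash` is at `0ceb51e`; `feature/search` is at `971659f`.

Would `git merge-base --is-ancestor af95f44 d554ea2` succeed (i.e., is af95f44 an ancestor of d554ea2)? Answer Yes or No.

Ancestors of d554ea2: {2219f47, 38bfbb8, bdafe9d, d554ea2}.
af95f44 is not in that set, so it is not an ancestor of d554ea2.

No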